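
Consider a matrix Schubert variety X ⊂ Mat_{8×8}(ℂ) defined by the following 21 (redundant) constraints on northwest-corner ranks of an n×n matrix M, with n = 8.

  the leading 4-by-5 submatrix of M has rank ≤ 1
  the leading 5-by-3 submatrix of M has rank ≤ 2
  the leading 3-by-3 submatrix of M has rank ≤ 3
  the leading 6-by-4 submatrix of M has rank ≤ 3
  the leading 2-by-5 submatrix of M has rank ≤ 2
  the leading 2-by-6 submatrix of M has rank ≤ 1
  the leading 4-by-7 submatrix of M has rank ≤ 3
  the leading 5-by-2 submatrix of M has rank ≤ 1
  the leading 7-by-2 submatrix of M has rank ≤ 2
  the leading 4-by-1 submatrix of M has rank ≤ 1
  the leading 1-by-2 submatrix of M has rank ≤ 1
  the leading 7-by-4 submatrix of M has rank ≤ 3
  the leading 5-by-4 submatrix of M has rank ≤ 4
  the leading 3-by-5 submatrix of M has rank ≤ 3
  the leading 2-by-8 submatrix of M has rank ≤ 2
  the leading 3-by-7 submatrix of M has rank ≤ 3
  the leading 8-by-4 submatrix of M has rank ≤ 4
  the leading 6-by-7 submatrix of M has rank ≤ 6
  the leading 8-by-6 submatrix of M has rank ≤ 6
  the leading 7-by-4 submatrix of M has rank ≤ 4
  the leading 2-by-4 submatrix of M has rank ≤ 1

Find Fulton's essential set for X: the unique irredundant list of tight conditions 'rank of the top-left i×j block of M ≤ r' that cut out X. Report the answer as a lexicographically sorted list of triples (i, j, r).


Propagating the 21 rank bounds to every northwest block:

  R[1]: 1 1 1 1 1 1 1 1
  R[2]: 1 1 1 1 1 1 2 2
  R[3]: 1 1 1 1 1 2 3 3
  R[4]: 1 1 1 1 1 2 3 4
  R[5]: 1 1 2 2 2 3 4 5
  R[6]: 1 2 3 3 3 4 5 6
  R[7]: 1 2 3 3 4 5 6 7
  R[8]: 1 2 3 4 5 6 7 8

reading off 1-entries of Δ²R: w = (1, 7, 6, 8, 3, 2, 5, 4).

4 SE-corners of the 15-cell Rothe diagram give Ess(w):

[(2, 6, 1), (4, 5, 1), (5, 2, 1), (7, 4, 3)]


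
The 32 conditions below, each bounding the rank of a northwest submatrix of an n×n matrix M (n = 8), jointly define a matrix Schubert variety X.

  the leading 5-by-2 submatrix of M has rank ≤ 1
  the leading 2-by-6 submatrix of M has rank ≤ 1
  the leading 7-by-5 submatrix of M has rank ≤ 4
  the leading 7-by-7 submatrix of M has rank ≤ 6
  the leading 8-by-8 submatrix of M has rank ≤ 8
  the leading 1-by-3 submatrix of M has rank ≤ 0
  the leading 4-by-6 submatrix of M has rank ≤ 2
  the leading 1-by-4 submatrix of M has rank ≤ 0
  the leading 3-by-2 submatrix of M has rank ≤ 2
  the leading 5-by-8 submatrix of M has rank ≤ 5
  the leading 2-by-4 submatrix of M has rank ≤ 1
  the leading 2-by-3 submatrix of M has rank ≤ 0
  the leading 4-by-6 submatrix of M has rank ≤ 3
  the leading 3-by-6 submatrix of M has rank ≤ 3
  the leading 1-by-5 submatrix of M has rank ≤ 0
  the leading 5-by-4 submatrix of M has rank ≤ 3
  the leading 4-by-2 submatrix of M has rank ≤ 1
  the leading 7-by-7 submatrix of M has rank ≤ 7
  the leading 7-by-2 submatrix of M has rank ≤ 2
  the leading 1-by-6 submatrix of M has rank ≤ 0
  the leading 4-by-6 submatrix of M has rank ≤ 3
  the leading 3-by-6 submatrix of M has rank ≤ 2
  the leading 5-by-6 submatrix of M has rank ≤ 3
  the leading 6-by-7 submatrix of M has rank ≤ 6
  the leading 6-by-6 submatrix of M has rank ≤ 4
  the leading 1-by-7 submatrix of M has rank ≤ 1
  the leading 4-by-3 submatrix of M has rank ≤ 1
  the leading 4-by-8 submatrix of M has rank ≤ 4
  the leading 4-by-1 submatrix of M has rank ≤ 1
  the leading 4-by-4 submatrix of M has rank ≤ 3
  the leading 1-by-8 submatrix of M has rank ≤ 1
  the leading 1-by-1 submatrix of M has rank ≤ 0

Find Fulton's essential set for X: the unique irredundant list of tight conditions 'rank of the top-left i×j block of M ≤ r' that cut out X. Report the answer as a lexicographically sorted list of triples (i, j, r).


Recovering R(i,j) via the rank-extension bound from the 32 conditions:

  R[1]: 0 0 0 0 0 0 1 1
  R[2]: 0 0 0 1 1 1 2 2
  R[3]: 1 1 1 2 2 2 3 3
  R[4]: 1 1 1 2 2 2 3 4
  R[5]: 1 1 2 3 3 3 4 5
  R[6]: 1 2 3 4 4 4 5 6
  R[7]: 1 2 3 4 4 5 6 7
  R[8]: 1 2 3 4 5 6 7 8

the unique w with this rank table is (7, 4, 1, 8, 3, 2, 6, 5).

Fulton essential set (6 of the 15 Rothe cells):

[(1, 6, 0), (2, 3, 0), (4, 3, 1), (4, 6, 2), (5, 2, 1), (7, 5, 4)]


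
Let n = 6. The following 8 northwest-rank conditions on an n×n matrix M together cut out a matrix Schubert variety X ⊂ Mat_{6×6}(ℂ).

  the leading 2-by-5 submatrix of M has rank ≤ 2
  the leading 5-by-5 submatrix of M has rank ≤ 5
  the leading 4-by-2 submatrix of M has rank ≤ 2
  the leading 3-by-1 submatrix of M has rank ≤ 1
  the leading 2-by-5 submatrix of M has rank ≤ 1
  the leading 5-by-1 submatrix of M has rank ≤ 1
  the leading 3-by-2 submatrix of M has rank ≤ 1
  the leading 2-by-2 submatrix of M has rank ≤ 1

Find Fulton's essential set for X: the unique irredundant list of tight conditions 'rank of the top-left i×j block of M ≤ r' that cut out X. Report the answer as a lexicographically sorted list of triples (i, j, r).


Rank table r_w(6×6) implied by the 8 constraints:

  row 1: 1 | 1 | 1 | 1 | 1 | 1
  row 2: 1 | 1 | 1 | 1 | 1 | 2
  row 3: 1 | 1 | 2 | 2 | 2 | 3
  row 4: 1 | 2 | 3 | 3 | 3 | 4
  row 5: 1 | 2 | 3 | 4 | 4 | 5
  row 6: 1 | 2 | 3 | 4 | 5 | 6

second differences of R give the permutation w = (1, 6, 3, 2, 4, 5).

|D(w)|=5, |Ess(w)|=2:

[(2, 5, 1), (3, 2, 1)]


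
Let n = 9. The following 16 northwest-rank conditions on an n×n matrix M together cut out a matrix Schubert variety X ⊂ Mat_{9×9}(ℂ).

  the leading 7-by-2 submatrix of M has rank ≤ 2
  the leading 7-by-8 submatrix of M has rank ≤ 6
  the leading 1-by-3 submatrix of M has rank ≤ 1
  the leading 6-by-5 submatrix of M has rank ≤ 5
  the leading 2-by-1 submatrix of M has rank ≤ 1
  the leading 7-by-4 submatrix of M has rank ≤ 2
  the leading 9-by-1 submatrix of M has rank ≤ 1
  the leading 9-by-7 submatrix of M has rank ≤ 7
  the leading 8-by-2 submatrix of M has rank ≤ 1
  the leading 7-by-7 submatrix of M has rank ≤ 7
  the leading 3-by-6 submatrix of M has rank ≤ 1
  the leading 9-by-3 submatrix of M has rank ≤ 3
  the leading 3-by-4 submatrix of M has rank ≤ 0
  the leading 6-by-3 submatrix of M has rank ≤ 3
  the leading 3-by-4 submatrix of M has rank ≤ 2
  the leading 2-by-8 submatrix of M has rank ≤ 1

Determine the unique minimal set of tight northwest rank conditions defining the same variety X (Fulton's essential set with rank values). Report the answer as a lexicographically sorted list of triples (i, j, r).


Computing R[i][j] = min implied NW-rank bound (n=9, 16 conditions):

  0 | 0 | 0 | 0 | 1 | 1 | 1 | 1 | 1
  0 | 0 | 0 | 0 | 1 | 1 | 1 | 1 | 2
  0 | 0 | 0 | 0 | 1 | 1 | 2 | 2 | 3
  1 | 1 | 1 | 1 | 2 | 2 | 3 | 3 | 4
  1 | 1 | 2 | 2 | 3 | 3 | 4 | 4 | 5
  1 | 1 | 2 | 2 | 3 | 4 | 5 | 5 | 6
  1 | 1 | 2 | 2 | 3 | 4 | 5 | 6 | 7
  1 | 1 | 2 | 3 | 4 | 5 | 6 | 7 | 8
  1 | 2 | 3 | 4 | 5 | 6 | 7 | 8 | 9

reading off 1-entries of Δ²R: w = (5, 9, 7, 1, 3, 6, 8, 4, 2).

Rothe diagram D(w) (22 cells), 5 SE-corners (essential conditions):

[(2, 8, 1), (3, 4, 0), (3, 6, 1), (7, 4, 2), (8, 2, 1)]


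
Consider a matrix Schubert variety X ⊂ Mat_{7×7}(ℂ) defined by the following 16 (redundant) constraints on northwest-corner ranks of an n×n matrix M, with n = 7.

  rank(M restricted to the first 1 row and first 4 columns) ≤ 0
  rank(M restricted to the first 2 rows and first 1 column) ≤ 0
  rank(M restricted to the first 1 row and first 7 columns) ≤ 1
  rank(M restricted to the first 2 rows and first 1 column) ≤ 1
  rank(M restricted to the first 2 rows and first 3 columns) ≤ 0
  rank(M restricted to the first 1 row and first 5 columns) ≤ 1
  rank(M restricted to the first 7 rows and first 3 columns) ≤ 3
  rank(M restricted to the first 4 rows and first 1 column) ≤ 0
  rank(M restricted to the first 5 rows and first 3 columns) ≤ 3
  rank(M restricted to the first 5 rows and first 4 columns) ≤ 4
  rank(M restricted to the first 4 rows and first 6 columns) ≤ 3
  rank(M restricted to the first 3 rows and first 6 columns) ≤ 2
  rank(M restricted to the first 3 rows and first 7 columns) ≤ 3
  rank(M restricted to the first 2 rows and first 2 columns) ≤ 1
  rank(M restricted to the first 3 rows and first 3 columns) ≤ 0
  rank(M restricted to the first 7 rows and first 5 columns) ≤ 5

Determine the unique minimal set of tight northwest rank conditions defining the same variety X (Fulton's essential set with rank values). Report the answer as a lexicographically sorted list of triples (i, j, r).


Reconstructing r_w from the 16 given conditions:

  row 1: 0, 0, 0, 0, 1, 1, 1
  row 2: 0, 0, 0, 1, 2, 2, 2
  row 3: 0, 0, 0, 1, 2, 2, 3
  row 4: 0, 1, 1, 2, 3, 3, 4
  row 5: 1, 2, 2, 3, 4, 4, 5
  row 6: 1, 2, 3, 4, 5, 5, 6
  row 7: 1, 2, 3, 4, 5, 6, 7

reading off 1-entries of Δ²R: w = (5, 4, 7, 2, 1, 3, 6).

4 SE-corners of the 12-cell Rothe diagram give Ess(w):

[(1, 4, 0), (3, 3, 0), (3, 6, 2), (4, 1, 0)]


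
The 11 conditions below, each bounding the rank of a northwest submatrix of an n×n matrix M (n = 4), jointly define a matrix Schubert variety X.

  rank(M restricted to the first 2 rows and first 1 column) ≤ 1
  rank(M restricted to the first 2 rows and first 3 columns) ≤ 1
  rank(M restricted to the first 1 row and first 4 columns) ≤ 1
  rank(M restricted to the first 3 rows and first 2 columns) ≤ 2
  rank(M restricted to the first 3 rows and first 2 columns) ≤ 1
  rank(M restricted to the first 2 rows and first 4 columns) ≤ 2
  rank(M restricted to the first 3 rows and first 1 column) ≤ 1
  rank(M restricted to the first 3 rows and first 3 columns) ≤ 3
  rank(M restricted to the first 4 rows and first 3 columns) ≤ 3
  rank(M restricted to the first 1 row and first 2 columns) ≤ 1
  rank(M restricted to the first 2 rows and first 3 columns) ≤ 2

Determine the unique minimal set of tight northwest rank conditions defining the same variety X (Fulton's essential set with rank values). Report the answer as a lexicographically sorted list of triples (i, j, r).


Computing R[i][j] = min implied NW-rank bound (n=4, 11 conditions):

  i=1: 1, 1, 1, 1
  i=2: 1, 1, 1, 2
  i=3: 1, 1, 2, 3
  i=4: 1, 2, 3, 4

so w = (1, 4, 3, 2).

ℓ(w)=3; the 2 essential cells (i,j,r):

[(2, 3, 1), (3, 2, 1)]


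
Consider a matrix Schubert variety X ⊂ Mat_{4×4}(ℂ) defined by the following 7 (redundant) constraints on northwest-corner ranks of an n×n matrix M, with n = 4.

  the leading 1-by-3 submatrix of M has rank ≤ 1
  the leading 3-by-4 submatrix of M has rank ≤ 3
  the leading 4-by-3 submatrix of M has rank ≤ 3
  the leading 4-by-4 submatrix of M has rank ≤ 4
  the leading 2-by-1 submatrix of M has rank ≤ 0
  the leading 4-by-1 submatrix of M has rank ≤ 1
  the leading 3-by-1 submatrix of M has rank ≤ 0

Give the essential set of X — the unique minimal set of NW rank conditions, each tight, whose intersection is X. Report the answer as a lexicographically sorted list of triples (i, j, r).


Propagating the 7 rank bounds to every northwest block:

  R[1]: 0 | 1 | 1 | 1
  R[2]: 0 | 1 | 2 | 2
  R[3]: 0 | 1 | 2 | 3
  R[4]: 1 | 2 | 3 | 4

second differences of R give the permutation w = (2, 3, 4, 1).

1 SE-corner of the 3-cell Rothe diagram gives Ess(w):

[(3, 1, 0)]


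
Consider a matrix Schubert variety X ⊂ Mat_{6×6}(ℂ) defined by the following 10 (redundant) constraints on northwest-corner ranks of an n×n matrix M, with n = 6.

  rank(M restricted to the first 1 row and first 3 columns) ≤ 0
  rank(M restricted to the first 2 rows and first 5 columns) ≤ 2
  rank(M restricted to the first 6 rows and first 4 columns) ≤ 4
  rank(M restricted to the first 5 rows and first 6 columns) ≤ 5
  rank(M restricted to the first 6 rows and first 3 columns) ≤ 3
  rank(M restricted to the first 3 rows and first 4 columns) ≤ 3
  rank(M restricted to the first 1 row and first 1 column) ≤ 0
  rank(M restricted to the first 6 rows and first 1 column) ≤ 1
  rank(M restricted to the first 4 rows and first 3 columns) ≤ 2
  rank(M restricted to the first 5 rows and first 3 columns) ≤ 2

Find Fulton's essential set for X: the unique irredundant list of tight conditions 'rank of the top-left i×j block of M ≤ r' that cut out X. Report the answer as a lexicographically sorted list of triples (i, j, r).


The tightest implied rank at each (i,j), from the 10 conditions:

  R[1]: 0, 0, 0, 1, 1, 1
  R[2]: 1, 1, 1, 2, 2, 2
  R[3]: 1, 2, 2, 3, 3, 3
  R[4]: 1, 2, 2, 3, 4, 4
  R[5]: 1, 2, 2, 3, 4, 5
  R[6]: 1, 2, 3, 4, 5, 6

hence w(1..6) = (4, 1, 2, 5, 6, 3).

D(w) has 5 cells with 2 SE-corners; essential set:

[(1, 3, 0), (5, 3, 2)]


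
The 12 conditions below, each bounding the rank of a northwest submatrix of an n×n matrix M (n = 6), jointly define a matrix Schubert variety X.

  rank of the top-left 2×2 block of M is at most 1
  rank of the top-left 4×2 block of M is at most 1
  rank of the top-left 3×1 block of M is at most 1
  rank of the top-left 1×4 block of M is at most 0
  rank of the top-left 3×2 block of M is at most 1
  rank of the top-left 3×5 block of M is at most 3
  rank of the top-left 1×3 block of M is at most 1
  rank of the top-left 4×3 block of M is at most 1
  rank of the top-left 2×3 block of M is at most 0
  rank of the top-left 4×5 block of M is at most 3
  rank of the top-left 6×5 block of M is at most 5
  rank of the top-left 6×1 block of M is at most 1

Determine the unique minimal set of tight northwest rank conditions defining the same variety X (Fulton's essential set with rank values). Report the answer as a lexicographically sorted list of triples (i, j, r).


Rank table r_w(6×6) implied by the 12 constraints:

  i=1: 0 | 0 | 0 | 0 | 1 | 1
  i=2: 0 | 0 | 0 | 1 | 2 | 2
  i=3: 1 | 1 | 1 | 2 | 3 | 3
  i=4: 1 | 1 | 1 | 2 | 3 | 4
  i=5: 1 | 2 | 2 | 3 | 4 | 5
  i=6: 1 | 2 | 3 | 4 | 5 | 6

hence w(1..6) = (5, 4, 1, 6, 2, 3).

Fulton essential set (3 of the 9 Rothe cells):

[(1, 4, 0), (2, 3, 0), (4, 3, 1)]


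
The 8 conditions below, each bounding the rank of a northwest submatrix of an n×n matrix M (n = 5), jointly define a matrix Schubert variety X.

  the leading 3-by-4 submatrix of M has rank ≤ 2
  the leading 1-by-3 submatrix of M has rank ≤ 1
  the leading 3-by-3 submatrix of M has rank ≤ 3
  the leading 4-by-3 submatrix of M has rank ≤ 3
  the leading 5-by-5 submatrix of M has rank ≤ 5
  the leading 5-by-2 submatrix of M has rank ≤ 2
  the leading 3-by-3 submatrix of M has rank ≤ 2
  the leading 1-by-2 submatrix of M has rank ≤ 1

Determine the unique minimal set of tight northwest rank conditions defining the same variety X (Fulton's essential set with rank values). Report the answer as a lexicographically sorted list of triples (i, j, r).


Computing R[i][j] = min implied NW-rank bound (n=5, 8 conditions):

  row 1: 1 1 1 1 1
  row 2: 1 2 2 2 2
  row 3: 1 2 2 2 3
  row 4: 1 2 3 3 4
  row 5: 1 2 3 4 5

giving w = (1, 2, 5, 3, 4) via Δ²R.

Rothe diagram D(w) (2 cells), 1 SE-corner (essential condition):

[(3, 4, 2)]


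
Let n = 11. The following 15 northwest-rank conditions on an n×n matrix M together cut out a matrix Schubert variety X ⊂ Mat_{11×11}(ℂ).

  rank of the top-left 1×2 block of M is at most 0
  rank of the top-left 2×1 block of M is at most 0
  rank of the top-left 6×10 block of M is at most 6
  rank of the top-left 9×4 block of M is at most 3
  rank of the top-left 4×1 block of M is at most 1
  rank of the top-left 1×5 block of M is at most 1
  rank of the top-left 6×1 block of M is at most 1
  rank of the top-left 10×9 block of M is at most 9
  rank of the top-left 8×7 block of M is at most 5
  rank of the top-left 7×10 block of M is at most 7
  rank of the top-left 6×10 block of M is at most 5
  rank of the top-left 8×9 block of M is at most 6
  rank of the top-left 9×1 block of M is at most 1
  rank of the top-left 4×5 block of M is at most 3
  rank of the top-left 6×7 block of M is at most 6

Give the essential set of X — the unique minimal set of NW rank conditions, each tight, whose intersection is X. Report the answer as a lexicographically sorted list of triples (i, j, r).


Propagating the 15 rank bounds to every northwest block:

  0 0 1 1 1 1 1 1 1 1 1
  0 1 2 2 2 2 2 2 2 2 2
  1 2 3 3 3 3 3 3 3 3 3
  1 2 3 3 3 4 4 4 4 4 4
  1 2 3 3 4 5 5 5 5 5 5
  1 2 3 3 4 5 5 5 5 5 6
  1 2 3 3 4 5 5 6 6 6 7
  1 2 3 3 4 5 5 6 6 7 8
  1 2 3 3 4 5 6 7 7 8 9
  1 2 3 4 5 6 7 8 8 9 10
  1 2 3 4 5 6 7 8 9 10 11

reading off 1-entries of Δ²R: w = (3, 2, 1, 6, 5, 11, 8, 10, 7, 4, 9).

7 SE-corners of the 17-cell Rothe diagram give Ess(w):

[(1, 2, 0), (2, 1, 0), (4, 5, 3), (6, 10, 5), (8, 7, 5), (8, 9, 6), (9, 4, 3)]


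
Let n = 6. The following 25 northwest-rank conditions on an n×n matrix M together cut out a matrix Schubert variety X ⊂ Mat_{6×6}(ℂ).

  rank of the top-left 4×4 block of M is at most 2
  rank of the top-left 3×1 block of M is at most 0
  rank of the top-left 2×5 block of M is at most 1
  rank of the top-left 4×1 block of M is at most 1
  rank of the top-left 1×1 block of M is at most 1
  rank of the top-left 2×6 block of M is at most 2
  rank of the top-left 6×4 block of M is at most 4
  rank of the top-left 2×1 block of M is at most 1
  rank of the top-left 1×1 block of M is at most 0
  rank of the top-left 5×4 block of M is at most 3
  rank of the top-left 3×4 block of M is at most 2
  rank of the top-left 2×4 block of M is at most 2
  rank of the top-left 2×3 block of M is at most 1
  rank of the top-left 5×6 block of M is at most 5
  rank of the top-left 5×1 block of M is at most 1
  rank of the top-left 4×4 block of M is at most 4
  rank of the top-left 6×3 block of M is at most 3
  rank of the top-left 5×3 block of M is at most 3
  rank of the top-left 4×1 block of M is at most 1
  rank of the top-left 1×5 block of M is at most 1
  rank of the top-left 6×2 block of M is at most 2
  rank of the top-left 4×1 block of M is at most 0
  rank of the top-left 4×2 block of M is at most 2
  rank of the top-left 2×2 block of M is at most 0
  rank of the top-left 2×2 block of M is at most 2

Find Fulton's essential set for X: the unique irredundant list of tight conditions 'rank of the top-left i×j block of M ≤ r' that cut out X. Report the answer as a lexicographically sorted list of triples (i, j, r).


Computing R[i][j] = min implied NW-rank bound (n=6, 25 conditions):

  row 1: 0 | 0 | 1 | 1 | 1 | 1
  row 2: 0 | 0 | 1 | 1 | 1 | 2
  row 3: 0 | 1 | 2 | 2 | 2 | 3
  row 4: 0 | 1 | 2 | 2 | 3 | 4
  row 5: 1 | 2 | 3 | 3 | 4 | 5
  row 6: 1 | 2 | 3 | 4 | 5 | 6

giving w = (3, 6, 2, 5, 1, 4) via Δ²R.

ℓ(w)=9; the 4 essential cells (i,j,r):

[(2, 2, 0), (2, 5, 1), (4, 1, 0), (4, 4, 2)]


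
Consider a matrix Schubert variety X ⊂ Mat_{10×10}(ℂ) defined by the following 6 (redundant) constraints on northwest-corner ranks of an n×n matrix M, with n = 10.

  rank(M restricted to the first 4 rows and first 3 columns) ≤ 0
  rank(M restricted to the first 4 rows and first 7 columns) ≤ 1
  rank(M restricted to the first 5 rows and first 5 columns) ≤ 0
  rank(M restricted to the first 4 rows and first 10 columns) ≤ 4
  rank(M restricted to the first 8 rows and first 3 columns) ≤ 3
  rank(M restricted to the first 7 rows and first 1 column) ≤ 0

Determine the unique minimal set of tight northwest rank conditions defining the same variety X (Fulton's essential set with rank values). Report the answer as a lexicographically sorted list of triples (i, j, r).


Computing R[i][j] = min implied NW-rank bound (n=10, 6 conditions):

  row 1: 0  0  0  0  0  1  1  1  1  1
  row 2: 0  0  0  0  0  1  1  2  2  2
  row 3: 0  0  0  0  0  1  1  2  3  3
  row 4: 0  0  0  0  0  1  1  2  3  4
  row 5: 0  0  0  0  0  1  2  3  4  5
  row 6: 0  1  1  1  1  2  3  4  5  6
  row 7: 0  1  2  2  2  3  4  5  6  7
  row 8: 1  2  3  3  3  4  5  6  7  8
  row 9: 1  2  3  4  4  5  6  7  8  9
  row 10: 1  2  3  4  5  6  7  8  9  10

so w = (6, 8, 9, 10, 7, 2, 3, 1, 4, 5).

Rothe diagram D(w) (30 cells), 3 SE-corners (essential conditions):

[(4, 7, 1), (5, 5, 0), (7, 1, 0)]


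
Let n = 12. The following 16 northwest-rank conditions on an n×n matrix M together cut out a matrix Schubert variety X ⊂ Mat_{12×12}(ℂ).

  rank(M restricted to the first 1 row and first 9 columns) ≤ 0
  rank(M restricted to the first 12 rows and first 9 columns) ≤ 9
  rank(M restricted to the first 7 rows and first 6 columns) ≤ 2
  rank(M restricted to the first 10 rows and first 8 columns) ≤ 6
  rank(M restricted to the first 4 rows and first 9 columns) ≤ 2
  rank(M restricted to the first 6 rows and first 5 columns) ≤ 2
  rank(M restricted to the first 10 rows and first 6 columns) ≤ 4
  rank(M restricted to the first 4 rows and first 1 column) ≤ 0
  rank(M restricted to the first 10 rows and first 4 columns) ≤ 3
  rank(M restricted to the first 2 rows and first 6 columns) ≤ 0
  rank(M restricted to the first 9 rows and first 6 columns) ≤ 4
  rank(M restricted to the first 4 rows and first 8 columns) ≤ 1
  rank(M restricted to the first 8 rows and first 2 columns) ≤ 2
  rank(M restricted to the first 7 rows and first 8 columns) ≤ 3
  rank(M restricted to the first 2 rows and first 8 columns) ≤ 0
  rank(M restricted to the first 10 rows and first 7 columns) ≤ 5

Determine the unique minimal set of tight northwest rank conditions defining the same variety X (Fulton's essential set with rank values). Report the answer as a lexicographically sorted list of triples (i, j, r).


Recovering R(i,j) via the rank-extension bound from the 16 conditions:

  i=1: 0, 0, 0, 0, 0, 0, 0, 0, 0, 1, 1, 1
  i=2: 0, 0, 0, 0, 0, 0, 0, 0, 1, 2, 2, 2
  i=3: 0, 1, 1, 1, 1, 1, 1, 1, 2, 3, 3, 3
  i=4: 0, 1, 1, 1, 1, 1, 1, 1, 2, 3, 4, 4
  i=5: 1, 2, 2, 2, 2, 2, 2, 2, 3, 4, 5, 5
  i=6: 1, 2, 2, 2, 2, 2, 3, 3, 4, 5, 6, 6
  i=7: 1, 2, 2, 2, 2, 2, 3, 3, 4, 5, 6, 7
  i=8: 1, 2, 3, 3, 3, 3, 4, 4, 5, 6, 7, 8
  i=9: 1, 2, 3, 3, 4, 4, 5, 5, 6, 7, 8, 9
  i=10: 1, 2, 3, 3, 4, 4, 5, 6, 7, 8, 9, 10
  i=11: 1, 2, 3, 4, 5, 5, 6, 7, 8, 9, 10, 11
  i=12: 1, 2, 3, 4, 5, 6, 7, 8, 9, 10, 11, 12

reading off 1-entries of Δ²R: w = (10, 9, 2, 11, 1, 7, 12, 3, 5, 8, 4, 6).

D(w) has 37 cells with 8 SE-corners; essential set:

[(1, 9, 0), (2, 8, 0), (4, 1, 0), (4, 8, 1), (7, 6, 2), (7, 8, 3), (10, 4, 3), (10, 6, 4)]


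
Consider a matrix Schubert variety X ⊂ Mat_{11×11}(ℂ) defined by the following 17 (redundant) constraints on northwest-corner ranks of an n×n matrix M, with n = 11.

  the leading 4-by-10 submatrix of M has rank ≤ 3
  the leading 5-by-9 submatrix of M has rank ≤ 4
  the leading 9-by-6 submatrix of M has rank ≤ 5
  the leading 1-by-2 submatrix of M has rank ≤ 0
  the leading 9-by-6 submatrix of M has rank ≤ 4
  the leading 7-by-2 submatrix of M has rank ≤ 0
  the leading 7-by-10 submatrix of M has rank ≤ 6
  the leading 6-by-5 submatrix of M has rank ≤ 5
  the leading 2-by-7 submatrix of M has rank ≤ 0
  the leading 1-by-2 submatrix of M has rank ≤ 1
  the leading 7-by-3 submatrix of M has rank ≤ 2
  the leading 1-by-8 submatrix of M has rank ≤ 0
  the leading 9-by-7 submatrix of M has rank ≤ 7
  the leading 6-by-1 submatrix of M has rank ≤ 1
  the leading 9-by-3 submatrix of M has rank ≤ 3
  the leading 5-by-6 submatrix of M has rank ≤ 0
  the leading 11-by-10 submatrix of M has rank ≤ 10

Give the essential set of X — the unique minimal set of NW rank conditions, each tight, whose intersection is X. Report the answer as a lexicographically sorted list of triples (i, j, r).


Reconstructing r_w from the 17 given conditions:

  i=1: 0, 0, 0, 0, 0, 0, 0, 0, 1, 1, 1
  i=2: 0, 0, 0, 0, 0, 0, 0, 1, 2, 2, 2
  i=3: 0, 0, 0, 0, 0, 0, 1, 2, 3, 3, 3
  i=4: 0, 0, 0, 0, 0, 0, 1, 2, 3, 3, 4
  i=5: 0, 0, 0, 0, 0, 0, 1, 2, 3, 4, 5
  i=6: 0, 0, 1, 1, 1, 1, 2, 3, 4, 5, 6
  i=7: 0, 0, 1, 2, 2, 2, 3, 4, 5, 6, 7
  i=8: 1, 1, 2, 3, 3, 3, 4, 5, 6, 7, 8
  i=9: 1, 2, 3, 4, 4, 4, 5, 6, 7, 8, 9
  i=10: 1, 2, 3, 4, 5, 5, 6, 7, 8, 9, 10
  i=11: 1, 2, 3, 4, 5, 6, 7, 8, 9, 10, 11

giving w = (9, 8, 7, 11, 10, 3, 4, 1, 2, 5, 6) via Δ²R.

5 SE-corners of the 38-cell Rothe diagram give Ess(w):

[(1, 8, 0), (2, 7, 0), (4, 10, 3), (5, 6, 0), (7, 2, 0)]


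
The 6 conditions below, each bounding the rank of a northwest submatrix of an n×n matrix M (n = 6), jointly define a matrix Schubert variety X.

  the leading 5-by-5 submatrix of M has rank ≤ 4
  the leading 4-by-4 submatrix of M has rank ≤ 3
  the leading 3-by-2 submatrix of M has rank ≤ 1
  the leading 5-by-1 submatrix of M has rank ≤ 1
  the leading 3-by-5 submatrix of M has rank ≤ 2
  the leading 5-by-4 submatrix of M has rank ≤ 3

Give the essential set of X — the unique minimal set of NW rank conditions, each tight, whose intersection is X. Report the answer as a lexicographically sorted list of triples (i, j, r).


Recovering R(i,j) via the rank-extension bound from the 6 conditions:

  i=1: 1 1 1 1 1 1
  i=2: 1 1 2 2 2 2
  i=3: 1 1 2 2 2 3
  i=4: 1 2 3 3 3 4
  i=5: 1 2 3 3 4 5
  i=6: 1 2 3 4 5 6

so w = (1, 3, 6, 2, 5, 4).

3 SE-corners of the 5-cell Rothe diagram give Ess(w):

[(3, 2, 1), (3, 5, 2), (5, 4, 3)]


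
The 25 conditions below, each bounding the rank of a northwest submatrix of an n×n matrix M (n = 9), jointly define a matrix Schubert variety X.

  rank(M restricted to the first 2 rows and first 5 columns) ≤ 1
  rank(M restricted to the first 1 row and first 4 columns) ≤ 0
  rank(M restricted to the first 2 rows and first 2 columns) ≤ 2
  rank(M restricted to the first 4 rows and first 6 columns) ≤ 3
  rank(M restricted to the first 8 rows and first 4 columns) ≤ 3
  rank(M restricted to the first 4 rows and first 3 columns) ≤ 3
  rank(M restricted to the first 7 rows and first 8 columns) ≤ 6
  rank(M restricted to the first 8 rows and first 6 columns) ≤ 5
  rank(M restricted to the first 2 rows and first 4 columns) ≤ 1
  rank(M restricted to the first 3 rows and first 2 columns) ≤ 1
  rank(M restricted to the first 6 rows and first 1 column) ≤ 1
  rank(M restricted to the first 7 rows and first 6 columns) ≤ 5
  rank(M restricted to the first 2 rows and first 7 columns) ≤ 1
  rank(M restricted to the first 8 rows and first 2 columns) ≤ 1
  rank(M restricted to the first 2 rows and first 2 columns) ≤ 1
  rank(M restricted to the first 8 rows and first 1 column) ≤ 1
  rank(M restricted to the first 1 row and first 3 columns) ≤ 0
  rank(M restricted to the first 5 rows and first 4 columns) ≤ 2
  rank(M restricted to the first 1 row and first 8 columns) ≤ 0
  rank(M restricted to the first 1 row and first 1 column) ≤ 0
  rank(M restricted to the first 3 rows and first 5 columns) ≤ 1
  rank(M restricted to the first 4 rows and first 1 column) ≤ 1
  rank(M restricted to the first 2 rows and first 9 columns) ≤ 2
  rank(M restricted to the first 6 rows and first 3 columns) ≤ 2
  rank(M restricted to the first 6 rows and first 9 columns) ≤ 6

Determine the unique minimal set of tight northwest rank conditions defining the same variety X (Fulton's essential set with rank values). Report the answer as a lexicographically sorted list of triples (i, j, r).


Computing R[i][j] = min implied NW-rank bound (n=9, 25 conditions):

  0 0 0 0 0 0 0 0 1
  1 1 1 1 1 1 1 1 2
  1 1 1 1 1 2 2 2 3
  1 1 2 2 2 3 3 3 4
  1 1 2 2 3 4 4 4 5
  1 1 2 3 4 5 5 5 6
  1 1 2 3 4 5 6 6 7
  1 1 2 3 4 5 6 7 8
  1 2 3 4 5 6 7 8 9

second differences of R give the permutation w = (9, 1, 6, 3, 5, 4, 7, 8, 2).

Rothe diagram D(w) (18 cells), 4 SE-corners (essential conditions):

[(1, 8, 0), (3, 5, 1), (5, 4, 2), (8, 2, 1)]


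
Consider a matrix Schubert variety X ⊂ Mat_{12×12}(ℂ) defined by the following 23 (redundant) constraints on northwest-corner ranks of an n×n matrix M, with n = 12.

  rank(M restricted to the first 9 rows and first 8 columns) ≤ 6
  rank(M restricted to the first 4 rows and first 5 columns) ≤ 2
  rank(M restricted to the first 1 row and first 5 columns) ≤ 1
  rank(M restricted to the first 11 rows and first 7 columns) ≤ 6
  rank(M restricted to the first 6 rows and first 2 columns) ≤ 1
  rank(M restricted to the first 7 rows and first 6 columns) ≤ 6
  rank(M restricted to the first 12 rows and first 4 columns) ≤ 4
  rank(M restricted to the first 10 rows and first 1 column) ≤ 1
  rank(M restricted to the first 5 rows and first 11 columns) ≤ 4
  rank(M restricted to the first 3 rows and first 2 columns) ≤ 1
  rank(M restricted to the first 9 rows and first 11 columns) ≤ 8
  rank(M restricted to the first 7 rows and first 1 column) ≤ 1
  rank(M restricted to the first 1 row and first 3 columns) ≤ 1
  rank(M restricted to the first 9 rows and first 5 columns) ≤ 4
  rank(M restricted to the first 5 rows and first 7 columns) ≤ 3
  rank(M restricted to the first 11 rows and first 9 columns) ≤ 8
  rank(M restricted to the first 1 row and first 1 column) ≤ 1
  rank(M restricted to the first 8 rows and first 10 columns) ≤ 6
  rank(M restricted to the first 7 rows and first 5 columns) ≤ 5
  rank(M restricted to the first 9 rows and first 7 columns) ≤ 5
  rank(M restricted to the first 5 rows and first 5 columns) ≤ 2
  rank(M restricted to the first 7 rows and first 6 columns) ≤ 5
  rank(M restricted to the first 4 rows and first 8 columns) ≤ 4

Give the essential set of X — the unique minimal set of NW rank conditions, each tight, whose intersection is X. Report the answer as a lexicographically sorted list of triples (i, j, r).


Rank table r_w(12×12) implied by the 23 constraints:

  row 1: 1 | 1 | 1 | 1 | 1 | 1 | 1 | 1 | 1 | 1 | 1 | 1
  row 2: 1 | 1 | 2 | 2 | 2 | 2 | 2 | 2 | 2 | 2 | 2 | 2
  row 3: 1 | 1 | 2 | 2 | 2 | 3 | 3 | 3 | 3 | 3 | 3 | 3
  row 4: 1 | 1 | 2 | 2 | 2 | 3 | 3 | 4 | 4 | 4 | 4 | 4
  row 5: 1 | 1 | 2 | 2 | 2 | 3 | 3 | 4 | 4 | 4 | 4 | 5
  row 6: 1 | 1 | 2 | 3 | 3 | 4 | 4 | 5 | 5 | 5 | 5 | 6
  row 7: 1 | 2 | 3 | 4 | 4 | 5 | 5 | 6 | 6 | 6 | 6 | 7
  row 8: 1 | 2 | 3 | 4 | 4 | 5 | 5 | 6 | 6 | 6 | 7 | 8
  row 9: 1 | 2 | 3 | 4 | 4 | 5 | 5 | 6 | 7 | 7 | 8 | 9
  row 10: 1 | 2 | 3 | 4 | 5 | 6 | 6 | 7 | 8 | 8 | 9 | 10
  row 11: 1 | 2 | 3 | 4 | 5 | 6 | 6 | 7 | 8 | 9 | 10 | 11
  row 12: 1 | 2 | 3 | 4 | 5 | 6 | 7 | 8 | 9 | 10 | 11 | 12

hence w(1..12) = (1, 3, 6, 8, 12, 4, 2, 11, 9, 5, 10, 7).

D(w) has 23 cells with 8 SE-corners; essential set:

[(5, 5, 2), (5, 7, 3), (5, 11, 4), (6, 2, 1), (8, 10, 6), (9, 5, 4), (9, 7, 5), (11, 7, 6)]


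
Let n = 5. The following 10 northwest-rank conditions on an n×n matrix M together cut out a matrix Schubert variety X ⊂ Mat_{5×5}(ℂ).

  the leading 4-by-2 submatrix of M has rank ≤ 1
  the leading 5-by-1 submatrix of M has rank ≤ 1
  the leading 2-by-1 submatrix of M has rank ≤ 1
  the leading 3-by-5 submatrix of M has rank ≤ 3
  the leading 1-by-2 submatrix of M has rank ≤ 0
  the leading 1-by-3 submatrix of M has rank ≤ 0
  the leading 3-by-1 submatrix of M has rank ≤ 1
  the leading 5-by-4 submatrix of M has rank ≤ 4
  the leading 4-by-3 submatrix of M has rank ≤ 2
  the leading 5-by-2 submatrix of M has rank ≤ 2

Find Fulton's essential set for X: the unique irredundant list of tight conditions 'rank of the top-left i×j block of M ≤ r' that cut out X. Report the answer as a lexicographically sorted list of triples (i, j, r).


Recovering R(i,j) via the rank-extension bound from the 10 conditions:

  row 1: 0  0  0  1  1
  row 2: 1  1  1  2  2
  row 3: 1  1  2  3  3
  row 4: 1  1  2  3  4
  row 5: 1  2  3  4  5

second differences of R give the permutation w = (4, 1, 3, 5, 2).

Rothe diagram D(w) (5 cells), 2 SE-corners (essential conditions):

[(1, 3, 0), (4, 2, 1)]


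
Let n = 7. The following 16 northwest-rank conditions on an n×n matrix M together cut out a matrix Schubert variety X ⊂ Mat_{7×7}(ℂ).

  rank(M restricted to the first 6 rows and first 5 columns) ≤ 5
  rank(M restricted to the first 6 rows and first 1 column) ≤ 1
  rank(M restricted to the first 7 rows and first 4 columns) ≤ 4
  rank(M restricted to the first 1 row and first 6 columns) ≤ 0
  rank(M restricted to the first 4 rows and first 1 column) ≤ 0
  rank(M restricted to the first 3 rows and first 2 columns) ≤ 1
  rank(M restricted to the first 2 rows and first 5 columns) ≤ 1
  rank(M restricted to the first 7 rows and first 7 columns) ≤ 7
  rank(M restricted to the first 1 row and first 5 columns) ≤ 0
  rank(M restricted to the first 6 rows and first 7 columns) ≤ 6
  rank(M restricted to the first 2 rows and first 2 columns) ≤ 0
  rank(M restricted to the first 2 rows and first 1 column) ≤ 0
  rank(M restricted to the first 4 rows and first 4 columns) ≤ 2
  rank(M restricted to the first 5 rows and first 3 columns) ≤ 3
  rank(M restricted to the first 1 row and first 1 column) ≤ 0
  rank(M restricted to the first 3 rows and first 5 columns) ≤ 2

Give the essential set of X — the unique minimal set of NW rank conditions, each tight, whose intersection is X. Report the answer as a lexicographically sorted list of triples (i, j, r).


Computing R[i][j] = min implied NW-rank bound (n=7, 16 conditions):

  row 1: 0, 0, 0, 0, 0, 0, 1
  row 2: 0, 0, 1, 1, 1, 1, 2
  row 3: 0, 1, 2, 2, 2, 2, 3
  row 4: 0, 1, 2, 2, 3, 3, 4
  row 5: 1, 2, 3, 3, 4, 4, 5
  row 6: 1, 2, 3, 4, 5, 5, 6
  row 7: 1, 2, 3, 4, 5, 6, 7

second differences of R give the permutation w = (7, 3, 2, 5, 1, 4, 6).

4 SE-corners of the 11-cell Rothe diagram give Ess(w):

[(1, 6, 0), (2, 2, 0), (4, 1, 0), (4, 4, 2)]


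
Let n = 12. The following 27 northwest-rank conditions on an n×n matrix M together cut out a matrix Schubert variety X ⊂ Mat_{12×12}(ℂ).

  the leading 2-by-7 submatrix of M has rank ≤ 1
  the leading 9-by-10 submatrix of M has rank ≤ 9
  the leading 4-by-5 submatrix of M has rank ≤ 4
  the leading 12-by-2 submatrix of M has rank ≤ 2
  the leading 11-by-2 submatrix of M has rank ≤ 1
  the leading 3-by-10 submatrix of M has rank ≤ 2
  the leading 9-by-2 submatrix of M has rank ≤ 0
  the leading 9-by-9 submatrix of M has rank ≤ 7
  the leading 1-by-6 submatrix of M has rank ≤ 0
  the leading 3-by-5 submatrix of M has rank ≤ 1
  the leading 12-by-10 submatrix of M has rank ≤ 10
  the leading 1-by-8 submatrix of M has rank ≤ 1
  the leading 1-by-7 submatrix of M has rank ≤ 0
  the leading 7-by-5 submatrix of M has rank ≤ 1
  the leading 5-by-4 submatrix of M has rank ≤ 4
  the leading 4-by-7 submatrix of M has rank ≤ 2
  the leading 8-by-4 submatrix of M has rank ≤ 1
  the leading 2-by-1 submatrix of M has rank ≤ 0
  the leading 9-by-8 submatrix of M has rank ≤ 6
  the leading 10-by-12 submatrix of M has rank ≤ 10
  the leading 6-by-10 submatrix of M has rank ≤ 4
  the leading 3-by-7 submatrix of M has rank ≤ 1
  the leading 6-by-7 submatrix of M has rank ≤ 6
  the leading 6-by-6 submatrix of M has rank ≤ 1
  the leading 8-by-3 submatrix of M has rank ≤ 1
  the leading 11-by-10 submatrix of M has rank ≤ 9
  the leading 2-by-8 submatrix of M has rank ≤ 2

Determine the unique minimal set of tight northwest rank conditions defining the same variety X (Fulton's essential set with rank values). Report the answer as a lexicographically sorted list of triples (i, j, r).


The tightest implied rank at each (i,j), from the 27 conditions:

  0 0 0 0 0 0 0 1 1 1 1 1
  0 0 1 1 1 1 1 2 2 2 2 2
  0 0 1 1 1 1 1 2 2 2 3 3
  0 0 1 1 1 1 2 3 3 3 4 4
  0 0 1 1 1 1 2 3 4 4 5 5
  0 0 1 1 1 1 2 3 4 4 5 6
  0 0 1 1 1 2 3 4 5 5 6 7
  0 0 1 1 2 3 4 5 6 6 7 8
  0 0 1 2 3 4 5 6 7 7 8 9
  1 1 2 3 4 5 6 7 8 8 9 10
  1 1 2 3 4 5 6 7 8 9 10 11
  1 2 3 4 5 6 7 8 9 10 11 12

second differences of R give the permutation w = (8, 3, 11, 7, 9, 12, 6, 5, 4, 1, 10, 2).

Fulton essential set (9 of the 43 Rothe cells):

[(1, 7, 0), (3, 7, 1), (3, 10, 2), (6, 6, 1), (6, 10, 4), (7, 5, 1), (8, 4, 1), (9, 2, 0), (11, 2, 1)]


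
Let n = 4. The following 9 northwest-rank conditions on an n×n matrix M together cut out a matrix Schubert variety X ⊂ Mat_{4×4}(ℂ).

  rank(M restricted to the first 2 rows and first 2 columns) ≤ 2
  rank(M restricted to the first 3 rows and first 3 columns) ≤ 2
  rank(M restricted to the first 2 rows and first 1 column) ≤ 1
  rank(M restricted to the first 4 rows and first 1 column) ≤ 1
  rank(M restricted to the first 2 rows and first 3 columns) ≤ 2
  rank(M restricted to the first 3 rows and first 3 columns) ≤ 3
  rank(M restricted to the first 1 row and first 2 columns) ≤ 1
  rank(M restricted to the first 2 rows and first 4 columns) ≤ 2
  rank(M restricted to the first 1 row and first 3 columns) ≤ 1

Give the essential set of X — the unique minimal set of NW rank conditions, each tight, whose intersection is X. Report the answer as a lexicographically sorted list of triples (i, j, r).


Rank table r_w(4×4) implied by the 9 constraints:

  1 1 1 1
  1 2 2 2
  1 2 2 3
  1 2 3 4

hence w(1..4) = (1, 2, 4, 3).

D(w) has 1 cell with 1 SE-corner; essential set:

[(3, 3, 2)]


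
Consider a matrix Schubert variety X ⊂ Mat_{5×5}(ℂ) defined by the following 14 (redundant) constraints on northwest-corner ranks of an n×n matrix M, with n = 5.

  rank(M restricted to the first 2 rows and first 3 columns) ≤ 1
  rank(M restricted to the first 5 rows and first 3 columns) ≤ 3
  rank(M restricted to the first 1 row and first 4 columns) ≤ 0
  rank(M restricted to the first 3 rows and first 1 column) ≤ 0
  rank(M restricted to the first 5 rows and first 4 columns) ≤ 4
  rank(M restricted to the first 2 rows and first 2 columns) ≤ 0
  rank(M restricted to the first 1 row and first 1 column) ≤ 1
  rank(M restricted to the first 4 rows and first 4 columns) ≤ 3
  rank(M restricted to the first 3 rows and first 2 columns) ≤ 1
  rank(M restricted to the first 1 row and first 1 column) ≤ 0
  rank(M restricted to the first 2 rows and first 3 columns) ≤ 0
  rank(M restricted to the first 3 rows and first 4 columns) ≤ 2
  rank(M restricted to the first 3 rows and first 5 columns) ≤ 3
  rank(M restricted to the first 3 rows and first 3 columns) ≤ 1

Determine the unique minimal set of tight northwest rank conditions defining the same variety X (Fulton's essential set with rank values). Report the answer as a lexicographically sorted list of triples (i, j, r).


Computing R[i][j] = min implied NW-rank bound (n=5, 14 conditions):

  R[1]: 0 0 0 0 1
  R[2]: 0 0 0 1 2
  R[3]: 0 1 1 2 3
  R[4]: 1 2 2 3 4
  R[5]: 1 2 3 4 5

reading off 1-entries of Δ²R: w = (5, 4, 2, 1, 3).

3 SE-corners of the 8-cell Rothe diagram give Ess(w):

[(1, 4, 0), (2, 3, 0), (3, 1, 0)]


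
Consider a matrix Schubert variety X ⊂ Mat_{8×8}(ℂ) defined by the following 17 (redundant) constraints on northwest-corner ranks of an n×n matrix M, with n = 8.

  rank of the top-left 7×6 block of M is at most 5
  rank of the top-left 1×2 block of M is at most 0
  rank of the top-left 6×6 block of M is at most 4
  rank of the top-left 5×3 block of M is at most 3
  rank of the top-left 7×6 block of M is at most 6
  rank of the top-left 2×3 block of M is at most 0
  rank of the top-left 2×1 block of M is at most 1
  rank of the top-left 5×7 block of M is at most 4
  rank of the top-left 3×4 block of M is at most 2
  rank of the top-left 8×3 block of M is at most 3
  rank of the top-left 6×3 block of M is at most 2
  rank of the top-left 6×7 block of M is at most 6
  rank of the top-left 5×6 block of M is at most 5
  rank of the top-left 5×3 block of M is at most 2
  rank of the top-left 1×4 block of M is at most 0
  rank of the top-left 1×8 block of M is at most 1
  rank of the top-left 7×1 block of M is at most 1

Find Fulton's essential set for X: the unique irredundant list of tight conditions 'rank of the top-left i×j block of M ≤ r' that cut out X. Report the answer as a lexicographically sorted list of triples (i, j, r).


Computing R[i][j] = min implied NW-rank bound (n=8, 17 conditions):

  i=1: 0 | 0 | 0 | 0 | 1 | 1 | 1 | 1
  i=2: 0 | 0 | 0 | 1 | 2 | 2 | 2 | 2
  i=3: 1 | 1 | 1 | 2 | 3 | 3 | 3 | 3
  i=4: 1 | 2 | 2 | 3 | 4 | 4 | 4 | 4
  i=5: 1 | 2 | 2 | 3 | 4 | 4 | 4 | 5
  i=6: 1 | 2 | 2 | 3 | 4 | 4 | 5 | 6
  i=7: 1 | 2 | 3 | 4 | 5 | 5 | 6 | 7
  i=8: 1 | 2 | 3 | 4 | 5 | 6 | 7 | 8

second differences of R give the permutation w = (5, 4, 1, 2, 8, 7, 3, 6).

Fulton essential set (5 of the 12 Rothe cells):

[(1, 4, 0), (2, 3, 0), (5, 7, 4), (6, 3, 2), (6, 6, 4)]
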